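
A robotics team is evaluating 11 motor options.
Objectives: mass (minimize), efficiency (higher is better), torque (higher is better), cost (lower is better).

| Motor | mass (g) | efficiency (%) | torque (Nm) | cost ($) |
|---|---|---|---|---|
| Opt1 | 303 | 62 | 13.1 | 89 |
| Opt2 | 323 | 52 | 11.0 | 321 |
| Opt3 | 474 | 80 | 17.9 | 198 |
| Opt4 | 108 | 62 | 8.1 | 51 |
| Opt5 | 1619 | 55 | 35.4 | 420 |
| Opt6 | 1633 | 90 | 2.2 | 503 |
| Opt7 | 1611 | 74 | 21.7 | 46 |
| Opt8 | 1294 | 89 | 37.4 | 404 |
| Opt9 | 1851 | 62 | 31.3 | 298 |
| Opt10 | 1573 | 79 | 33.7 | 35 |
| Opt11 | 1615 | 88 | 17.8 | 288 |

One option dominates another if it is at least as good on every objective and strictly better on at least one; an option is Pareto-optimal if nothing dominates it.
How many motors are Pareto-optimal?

Opt1: not dominated.
Opt2: dominated by Opt1 (mass 303≤323, efficiency 62≥52, torque 13.1≥11.0, cost 89≤321).
Opt3: not dominated.
Opt4: not dominated (best mass).
Opt5: dominated by Opt8 (mass 1294≤1619, efficiency 89≥55, torque 37.4≥35.4, cost 404≤420).
Opt6: not dominated (best efficiency).
Opt7: dominated by Opt10 (mass 1573≤1611, efficiency 79≥74, torque 33.7≥21.7, cost 35≤46).
Opt8: not dominated (best torque).
Opt9: dominated by Opt10 (mass 1573≤1851, efficiency 79≥62, torque 33.7≥31.3, cost 35≤298).
Opt10: not dominated (best cost).
Opt11: not dominated.
Pareto-optimal: Opt1, Opt3, Opt4, Opt6, Opt8, Opt10, Opt11 → 7.

7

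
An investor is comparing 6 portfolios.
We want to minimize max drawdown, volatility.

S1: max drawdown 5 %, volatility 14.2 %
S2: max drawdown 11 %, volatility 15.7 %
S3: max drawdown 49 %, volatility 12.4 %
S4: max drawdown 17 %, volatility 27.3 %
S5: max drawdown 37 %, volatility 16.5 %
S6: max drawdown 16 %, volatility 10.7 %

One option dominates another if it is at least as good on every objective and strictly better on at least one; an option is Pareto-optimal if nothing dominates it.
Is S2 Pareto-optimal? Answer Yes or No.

S1 vs S2: max drawdown 5≤11, volatility 14.2≤15.7 — S1 is at least as good on every objective and strictly better on at least one, so S1 dominates S2.

No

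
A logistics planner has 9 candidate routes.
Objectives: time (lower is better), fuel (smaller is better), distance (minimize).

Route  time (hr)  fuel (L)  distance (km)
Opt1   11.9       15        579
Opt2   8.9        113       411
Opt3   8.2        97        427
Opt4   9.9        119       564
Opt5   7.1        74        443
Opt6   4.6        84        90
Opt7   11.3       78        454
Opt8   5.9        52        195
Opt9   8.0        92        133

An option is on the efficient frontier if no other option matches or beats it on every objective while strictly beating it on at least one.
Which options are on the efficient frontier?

Opt1: not dominated (best fuel).
Opt2: dominated by Opt6 (time 4.6≤8.9, fuel 84≤113, distance 90≤411).
Opt3: dominated by Opt6 (time 4.6≤8.2, fuel 84≤97, distance 90≤427).
Opt4: dominated by Opt2 (time 8.9≤9.9, fuel 113≤119, distance 411≤564).
Opt5: dominated by Opt8 (time 5.9≤7.1, fuel 52≤74, distance 195≤443).
Opt6: not dominated (best time).
Opt7: dominated by Opt5 (time 7.1≤11.3, fuel 74≤78, distance 443≤454).
Opt8: not dominated.
Opt9: dominated by Opt6 (time 4.6≤8.0, fuel 84≤92, distance 90≤133).

Opt1, Opt6, Opt8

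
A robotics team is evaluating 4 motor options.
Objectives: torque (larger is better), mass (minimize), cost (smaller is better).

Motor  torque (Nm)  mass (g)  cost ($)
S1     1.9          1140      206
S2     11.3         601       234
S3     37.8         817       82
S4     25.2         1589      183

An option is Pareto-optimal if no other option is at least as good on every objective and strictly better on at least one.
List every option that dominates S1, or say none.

S3

S3: torque 37.8≥1.9, mass 817≤1140, cost 82≤206 — dominates S1.
Others (S2, S4) are each worse than S1 on at least one objective.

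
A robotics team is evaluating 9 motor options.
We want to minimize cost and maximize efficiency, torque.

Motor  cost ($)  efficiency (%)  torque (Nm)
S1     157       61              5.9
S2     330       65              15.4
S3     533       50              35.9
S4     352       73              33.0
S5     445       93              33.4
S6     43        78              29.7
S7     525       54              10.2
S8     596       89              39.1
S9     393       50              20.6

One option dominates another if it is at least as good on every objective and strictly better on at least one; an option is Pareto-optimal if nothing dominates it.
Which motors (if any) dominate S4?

S1: worse on efficiency (61 vs 73).
S2: worse on efficiency (65 vs 73).
S3: worse on cost (533 vs 352).
S5: worse on cost (445 vs 352).
S6: worse on torque (29.7 vs 33.0).
S7: worse on cost (525 vs 352).
S8: worse on cost (596 vs 352).
S9: worse on cost (393 vs 352).
No option dominates S4.

none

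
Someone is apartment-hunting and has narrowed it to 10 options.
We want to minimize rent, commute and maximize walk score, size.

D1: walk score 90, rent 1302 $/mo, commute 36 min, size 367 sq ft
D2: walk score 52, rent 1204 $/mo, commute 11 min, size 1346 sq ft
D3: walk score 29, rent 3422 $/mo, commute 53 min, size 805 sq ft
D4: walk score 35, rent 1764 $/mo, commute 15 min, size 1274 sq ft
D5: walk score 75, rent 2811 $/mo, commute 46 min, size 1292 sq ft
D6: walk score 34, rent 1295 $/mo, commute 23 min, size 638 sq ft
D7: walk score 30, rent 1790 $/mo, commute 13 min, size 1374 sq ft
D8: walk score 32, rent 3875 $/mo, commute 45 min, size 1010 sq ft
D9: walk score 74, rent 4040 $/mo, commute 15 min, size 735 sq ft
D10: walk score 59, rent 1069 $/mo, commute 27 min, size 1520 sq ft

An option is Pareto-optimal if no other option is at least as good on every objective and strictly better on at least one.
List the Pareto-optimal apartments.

D1, D2, D5, D7, D9, D10

D1: not dominated (best walk score).
D2: not dominated (best commute).
D3: dominated by D2 (walk score 52≥29, rent 1204≤3422, commute 11≤53, size 1346≥805).
D4: dominated by D2 (walk score 52≥35, rent 1204≤1764, commute 11≤15, size 1346≥1274).
D5: not dominated.
D6: dominated by D2 (walk score 52≥34, rent 1204≤1295, commute 11≤23, size 1346≥638).
D7: not dominated.
D8: dominated by D2 (walk score 52≥32, rent 1204≤3875, commute 11≤45, size 1346≥1010).
D9: not dominated.
D10: not dominated (best rent).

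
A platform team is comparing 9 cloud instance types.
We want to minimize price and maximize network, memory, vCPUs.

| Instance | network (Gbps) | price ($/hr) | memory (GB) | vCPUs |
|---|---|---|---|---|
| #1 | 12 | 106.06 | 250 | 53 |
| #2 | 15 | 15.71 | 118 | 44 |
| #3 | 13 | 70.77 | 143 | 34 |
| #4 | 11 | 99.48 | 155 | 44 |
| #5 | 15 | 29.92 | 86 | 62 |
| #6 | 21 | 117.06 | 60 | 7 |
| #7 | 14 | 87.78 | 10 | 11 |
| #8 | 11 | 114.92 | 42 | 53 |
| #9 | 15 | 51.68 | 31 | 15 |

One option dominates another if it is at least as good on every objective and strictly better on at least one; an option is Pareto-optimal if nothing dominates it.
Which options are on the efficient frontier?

#1: not dominated (best memory).
#2: not dominated (best price).
#3: not dominated.
#4: not dominated.
#5: not dominated (best vCPUs).
#6: not dominated (best network).
#7: dominated by #2 (network 15≥14, price 15.71≤87.78, memory 118≥10, vCPUs 44≥11).
#8: dominated by #1 (network 12≥11, price 106.06≤114.92, memory 250≥42, vCPUs 53≥53).
#9: dominated by #2 (network 15≥15, price 15.71≤51.68, memory 118≥31, vCPUs 44≥15).

#1, #2, #3, #4, #5, #6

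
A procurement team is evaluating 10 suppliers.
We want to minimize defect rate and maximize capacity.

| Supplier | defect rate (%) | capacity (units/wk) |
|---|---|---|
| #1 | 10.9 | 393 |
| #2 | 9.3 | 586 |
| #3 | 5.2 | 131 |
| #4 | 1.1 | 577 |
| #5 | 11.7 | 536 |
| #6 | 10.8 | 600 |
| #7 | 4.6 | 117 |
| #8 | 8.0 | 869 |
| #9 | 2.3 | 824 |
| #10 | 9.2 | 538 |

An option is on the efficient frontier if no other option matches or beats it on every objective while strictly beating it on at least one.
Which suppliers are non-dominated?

#4, #8, #9

#1: dominated by #2 (defect rate 9.3≤10.9, capacity 586≥393).
#2: dominated by #8 (defect rate 8.0≤9.3, capacity 869≥586).
#3: dominated by #4 (defect rate 1.1≤5.2, capacity 577≥131).
#4: not dominated (best defect rate).
#5: dominated by #2 (defect rate 9.3≤11.7, capacity 586≥536).
#6: dominated by #8 (defect rate 8.0≤10.8, capacity 869≥600).
#7: dominated by #4 (defect rate 1.1≤4.6, capacity 577≥117).
#8: not dominated (best capacity).
#9: not dominated.
#10: dominated by #4 (defect rate 1.1≤9.2, capacity 577≥538).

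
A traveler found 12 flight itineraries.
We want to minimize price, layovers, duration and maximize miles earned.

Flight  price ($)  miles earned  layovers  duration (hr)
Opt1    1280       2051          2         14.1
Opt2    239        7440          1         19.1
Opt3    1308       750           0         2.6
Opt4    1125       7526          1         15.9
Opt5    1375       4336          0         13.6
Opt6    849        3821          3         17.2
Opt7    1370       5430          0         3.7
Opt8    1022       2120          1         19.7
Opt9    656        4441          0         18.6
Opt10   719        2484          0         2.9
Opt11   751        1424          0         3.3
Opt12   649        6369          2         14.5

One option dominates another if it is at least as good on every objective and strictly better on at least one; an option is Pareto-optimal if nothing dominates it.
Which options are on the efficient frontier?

Opt1: dominated by Opt10 (price 719≤1280, miles earned 2484≥2051, layovers 0≤2, duration 2.9≤14.1).
Opt2: not dominated (best price).
Opt3: not dominated (best duration).
Opt4: not dominated (best miles earned).
Opt5: dominated by Opt7 (price 1370≤1375, miles earned 5430≥4336, layovers 0≤0, duration 3.7≤13.6).
Opt6: dominated by Opt12 (price 649≤849, miles earned 6369≥3821, layovers 2≤3, duration 14.5≤17.2).
Opt7: not dominated.
Opt8: dominated by Opt2 (price 239≤1022, miles earned 7440≥2120, layovers 1≤1, duration 19.1≤19.7).
Opt9: not dominated.
Opt10: not dominated.
Opt11: dominated by Opt10 (price 719≤751, miles earned 2484≥1424, layovers 0≤0, duration 2.9≤3.3).
Opt12: not dominated.

Opt2, Opt3, Opt4, Opt7, Opt9, Opt10, Opt12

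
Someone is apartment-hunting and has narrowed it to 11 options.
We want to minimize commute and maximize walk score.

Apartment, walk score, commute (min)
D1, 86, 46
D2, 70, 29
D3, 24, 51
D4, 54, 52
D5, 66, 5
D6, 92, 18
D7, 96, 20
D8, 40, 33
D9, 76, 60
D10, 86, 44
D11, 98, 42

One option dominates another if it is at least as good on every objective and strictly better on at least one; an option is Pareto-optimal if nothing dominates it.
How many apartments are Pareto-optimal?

D1: dominated by D6 (walk score 92≥86, commute 18≤46).
D2: dominated by D6 (walk score 92≥70, commute 18≤29).
D3: dominated by D1 (walk score 86≥24, commute 46≤51).
D4: dominated by D1 (walk score 86≥54, commute 46≤52).
D5: not dominated (best commute).
D6: not dominated.
D7: not dominated.
D8: dominated by D2 (walk score 70≥40, commute 29≤33).
D9: dominated by D1 (walk score 86≥76, commute 46≤60).
D10: dominated by D6 (walk score 92≥86, commute 18≤44).
D11: not dominated (best walk score).
Pareto-optimal: D5, D6, D7, D11 → 4.

4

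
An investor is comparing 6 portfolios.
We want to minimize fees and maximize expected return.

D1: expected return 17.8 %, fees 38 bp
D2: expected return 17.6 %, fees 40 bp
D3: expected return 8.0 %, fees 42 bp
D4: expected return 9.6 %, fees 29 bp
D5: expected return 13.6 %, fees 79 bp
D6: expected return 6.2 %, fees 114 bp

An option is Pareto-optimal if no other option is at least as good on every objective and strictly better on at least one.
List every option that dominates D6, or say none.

D1: expected return 17.8≥6.2, fees 38≤114 — dominates D6.
D2: expected return 17.6≥6.2, fees 40≤114 — dominates D6.
D3: expected return 8.0≥6.2, fees 42≤114 — dominates D6.
D4: expected return 9.6≥6.2, fees 29≤114 — dominates D6.
D5: expected return 13.6≥6.2, fees 79≤114 — dominates D6.

D1, D2, D3, D4, D5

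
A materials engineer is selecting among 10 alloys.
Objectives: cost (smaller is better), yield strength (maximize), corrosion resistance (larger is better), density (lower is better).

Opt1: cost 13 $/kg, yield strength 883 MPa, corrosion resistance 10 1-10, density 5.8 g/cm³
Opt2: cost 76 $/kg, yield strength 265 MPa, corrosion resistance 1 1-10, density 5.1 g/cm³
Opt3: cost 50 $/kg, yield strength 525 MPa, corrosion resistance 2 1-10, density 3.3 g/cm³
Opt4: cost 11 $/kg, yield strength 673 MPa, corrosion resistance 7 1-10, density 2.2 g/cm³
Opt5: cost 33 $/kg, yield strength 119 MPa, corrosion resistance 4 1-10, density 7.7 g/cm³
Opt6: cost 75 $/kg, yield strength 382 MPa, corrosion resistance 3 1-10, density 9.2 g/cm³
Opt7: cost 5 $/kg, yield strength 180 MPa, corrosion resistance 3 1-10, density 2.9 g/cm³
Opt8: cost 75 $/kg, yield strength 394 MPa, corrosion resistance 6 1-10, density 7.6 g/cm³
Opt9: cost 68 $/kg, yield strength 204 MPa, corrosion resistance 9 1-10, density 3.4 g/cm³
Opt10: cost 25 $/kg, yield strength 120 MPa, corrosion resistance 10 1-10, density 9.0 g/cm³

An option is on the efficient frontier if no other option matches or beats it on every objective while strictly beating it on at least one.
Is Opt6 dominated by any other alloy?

Opt1 vs Opt6: cost 13≤75, yield strength 883≥382, corrosion resistance 10≥3, density 5.8≤9.2 — Opt1 is at least as good on every objective and strictly better on at least one, so Opt1 dominates Opt6.

Yes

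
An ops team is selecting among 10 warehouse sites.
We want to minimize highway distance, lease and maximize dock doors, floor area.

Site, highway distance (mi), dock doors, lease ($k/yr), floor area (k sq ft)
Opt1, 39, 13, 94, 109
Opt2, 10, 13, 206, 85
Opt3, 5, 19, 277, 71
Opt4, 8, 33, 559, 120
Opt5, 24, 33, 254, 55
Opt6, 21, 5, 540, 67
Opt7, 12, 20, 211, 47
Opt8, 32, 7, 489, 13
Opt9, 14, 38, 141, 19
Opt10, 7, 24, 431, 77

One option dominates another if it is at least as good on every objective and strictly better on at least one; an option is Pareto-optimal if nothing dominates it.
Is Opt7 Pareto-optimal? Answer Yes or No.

Yes

Opt1: worse on highway distance (39 vs 12).
Opt2: worse on dock doors (13 vs 20).
Opt3: worse on dock doors (19 vs 20).
Opt4: worse on lease (559 vs 211).
Opt5: worse on highway distance (24 vs 12).
Opt6: worse on highway distance (21 vs 12).
Opt8: worse on highway distance (32 vs 12).
Opt9: worse on highway distance (14 vs 12).
Opt10: worse on lease (431 vs 211).
No option is at least as good as Opt7 on every objective and strictly better on one.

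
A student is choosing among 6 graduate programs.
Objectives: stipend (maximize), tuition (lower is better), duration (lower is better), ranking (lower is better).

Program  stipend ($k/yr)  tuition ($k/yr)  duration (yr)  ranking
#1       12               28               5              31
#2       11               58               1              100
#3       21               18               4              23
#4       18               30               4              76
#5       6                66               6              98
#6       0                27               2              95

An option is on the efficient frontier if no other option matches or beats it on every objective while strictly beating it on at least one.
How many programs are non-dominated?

3

#1: dominated by #3 (stipend 21≥12, tuition 18≤28, duration 4≤5, ranking 23≤31).
#2: not dominated (best duration).
#3: not dominated (best stipend).
#4: dominated by #3 (stipend 21≥18, tuition 18≤30, duration 4≤4, ranking 23≤76).
#5: dominated by #1 (stipend 12≥6, tuition 28≤66, duration 5≤6, ranking 31≤98).
#6: not dominated.
Pareto-optimal: #2, #3, #6 → 3.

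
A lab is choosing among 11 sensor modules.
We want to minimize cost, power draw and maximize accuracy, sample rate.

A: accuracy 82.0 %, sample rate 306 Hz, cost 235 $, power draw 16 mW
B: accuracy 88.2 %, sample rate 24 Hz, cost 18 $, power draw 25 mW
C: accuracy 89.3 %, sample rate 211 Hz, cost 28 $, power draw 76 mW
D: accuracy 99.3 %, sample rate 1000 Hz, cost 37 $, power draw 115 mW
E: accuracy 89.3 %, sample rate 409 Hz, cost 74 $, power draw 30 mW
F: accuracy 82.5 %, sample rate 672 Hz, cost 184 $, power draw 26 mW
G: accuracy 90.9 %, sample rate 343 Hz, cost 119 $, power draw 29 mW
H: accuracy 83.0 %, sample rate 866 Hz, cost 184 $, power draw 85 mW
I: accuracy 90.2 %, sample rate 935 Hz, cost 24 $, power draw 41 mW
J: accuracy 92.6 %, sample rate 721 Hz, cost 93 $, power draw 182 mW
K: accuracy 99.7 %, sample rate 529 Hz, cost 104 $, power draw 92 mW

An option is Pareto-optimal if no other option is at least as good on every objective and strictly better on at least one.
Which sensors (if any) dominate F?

A: worse on accuracy (82.0 vs 82.5).
B: worse on sample rate (24 vs 672).
C: worse on sample rate (211 vs 672).
D: worse on power draw (115 vs 26).
E: worse on sample rate (409 vs 672).
G: worse on sample rate (343 vs 672).
H: worse on power draw (85 vs 26).
I: worse on power draw (41 vs 26).
J: worse on power draw (182 vs 26).
K: worse on sample rate (529 vs 672).
No option dominates F.

none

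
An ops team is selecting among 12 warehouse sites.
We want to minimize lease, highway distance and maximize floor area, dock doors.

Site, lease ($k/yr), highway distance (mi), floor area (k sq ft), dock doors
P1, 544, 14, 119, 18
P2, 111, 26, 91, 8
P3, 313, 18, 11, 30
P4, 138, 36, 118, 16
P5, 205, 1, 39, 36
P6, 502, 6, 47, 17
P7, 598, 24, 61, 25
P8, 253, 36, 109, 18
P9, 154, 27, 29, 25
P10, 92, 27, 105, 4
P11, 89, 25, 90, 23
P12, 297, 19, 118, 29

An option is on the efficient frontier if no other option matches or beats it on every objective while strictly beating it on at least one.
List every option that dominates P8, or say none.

P1: worse on lease (544 vs 253).
P2: worse on floor area (91 vs 109).
P3: worse on lease (313 vs 253).
P4: worse on dock doors (16 vs 18).
P5: worse on floor area (39 vs 109).
P6: worse on lease (502 vs 253).
P7: worse on lease (598 vs 253).
P9: worse on floor area (29 vs 109).
P10: worse on floor area (105 vs 109).
P11: worse on floor area (90 vs 109).
P12: worse on lease (297 vs 253).
No option dominates P8.

none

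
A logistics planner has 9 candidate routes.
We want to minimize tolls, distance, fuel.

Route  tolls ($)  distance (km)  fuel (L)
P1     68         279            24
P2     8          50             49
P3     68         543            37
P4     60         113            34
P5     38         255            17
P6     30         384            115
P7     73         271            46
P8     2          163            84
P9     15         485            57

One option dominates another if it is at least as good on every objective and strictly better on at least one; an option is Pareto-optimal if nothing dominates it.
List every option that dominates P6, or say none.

P2, P8

P2: tolls 8≤30, distance 50≤384, fuel 49≤115 — dominates P6.
P8: tolls 2≤30, distance 163≤384, fuel 84≤115 — dominates P6.
Others (P1, P3, P4, P5, P7, P9) are each worse than P6 on at least one objective.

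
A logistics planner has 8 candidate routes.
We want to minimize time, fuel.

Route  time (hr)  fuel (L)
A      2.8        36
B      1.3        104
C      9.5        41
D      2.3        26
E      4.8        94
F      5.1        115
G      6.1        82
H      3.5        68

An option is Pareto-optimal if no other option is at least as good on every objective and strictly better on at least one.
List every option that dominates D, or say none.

none

A: worse on time (2.8 vs 2.3).
B: worse on fuel (104 vs 26).
C: worse on time (9.5 vs 2.3).
E: worse on time (4.8 vs 2.3).
F: worse on time (5.1 vs 2.3).
G: worse on time (6.1 vs 2.3).
H: worse on time (3.5 vs 2.3).
No option dominates D.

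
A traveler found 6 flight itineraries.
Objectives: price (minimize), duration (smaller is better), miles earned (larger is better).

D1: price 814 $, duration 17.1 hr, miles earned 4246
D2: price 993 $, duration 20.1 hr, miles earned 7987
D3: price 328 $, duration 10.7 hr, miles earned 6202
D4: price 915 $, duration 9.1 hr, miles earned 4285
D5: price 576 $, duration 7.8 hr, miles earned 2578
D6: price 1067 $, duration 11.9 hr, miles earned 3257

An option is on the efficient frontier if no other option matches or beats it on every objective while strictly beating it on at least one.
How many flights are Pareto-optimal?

4

D1: dominated by D3 (price 328≤814, duration 10.7≤17.1, miles earned 6202≥4246).
D2: not dominated (best miles earned).
D3: not dominated (best price).
D4: not dominated.
D5: not dominated (best duration).
D6: dominated by D3 (price 328≤1067, duration 10.7≤11.9, miles earned 6202≥3257).
Pareto-optimal: D2, D3, D4, D5 → 4.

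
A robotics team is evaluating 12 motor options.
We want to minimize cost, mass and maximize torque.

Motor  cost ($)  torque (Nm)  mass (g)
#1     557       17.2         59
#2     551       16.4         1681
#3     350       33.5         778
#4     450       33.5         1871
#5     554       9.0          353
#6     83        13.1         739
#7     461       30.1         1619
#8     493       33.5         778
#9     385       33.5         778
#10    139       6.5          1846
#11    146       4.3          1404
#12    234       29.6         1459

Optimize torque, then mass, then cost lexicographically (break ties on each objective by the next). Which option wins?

First maximize torque: best is 33.5, kept {#3, #4, #8, #9}.
Then minimize mass: best is 778, kept {#3, #8, #9}.
Then minimize cost: best is 350, kept {#3}.

#3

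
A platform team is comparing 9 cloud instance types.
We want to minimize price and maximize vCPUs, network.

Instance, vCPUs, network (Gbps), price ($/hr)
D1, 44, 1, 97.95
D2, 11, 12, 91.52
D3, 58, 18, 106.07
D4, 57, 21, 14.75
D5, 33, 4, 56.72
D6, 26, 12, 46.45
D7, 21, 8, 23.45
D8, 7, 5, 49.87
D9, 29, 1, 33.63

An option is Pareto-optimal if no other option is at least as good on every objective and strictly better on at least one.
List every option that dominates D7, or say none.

D4

D4: vCPUs 57≥21, network 21≥8, price 14.75≤23.45 — dominates D7.
Others (D1, D2, D3, D5, D6, D8, D9) are each worse than D7 on at least one objective.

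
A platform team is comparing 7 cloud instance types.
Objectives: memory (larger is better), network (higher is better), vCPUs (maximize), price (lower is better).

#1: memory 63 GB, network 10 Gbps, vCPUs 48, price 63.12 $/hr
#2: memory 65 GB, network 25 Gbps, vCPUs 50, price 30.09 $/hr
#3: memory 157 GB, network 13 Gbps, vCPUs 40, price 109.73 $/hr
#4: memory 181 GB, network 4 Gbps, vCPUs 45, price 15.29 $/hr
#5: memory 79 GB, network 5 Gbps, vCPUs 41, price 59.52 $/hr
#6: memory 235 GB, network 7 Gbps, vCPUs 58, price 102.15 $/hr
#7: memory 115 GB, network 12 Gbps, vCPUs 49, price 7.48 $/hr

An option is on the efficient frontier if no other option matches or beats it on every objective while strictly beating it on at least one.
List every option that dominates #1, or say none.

#2: memory 65≥63, network 25≥10, vCPUs 50≥48, price 30.09≤63.12 — dominates #1.
#7: memory 115≥63, network 12≥10, vCPUs 49≥48, price 7.48≤63.12 — dominates #1.
Others (#3, #4, #5, #6) are each worse than #1 on at least one objective.

#2, #7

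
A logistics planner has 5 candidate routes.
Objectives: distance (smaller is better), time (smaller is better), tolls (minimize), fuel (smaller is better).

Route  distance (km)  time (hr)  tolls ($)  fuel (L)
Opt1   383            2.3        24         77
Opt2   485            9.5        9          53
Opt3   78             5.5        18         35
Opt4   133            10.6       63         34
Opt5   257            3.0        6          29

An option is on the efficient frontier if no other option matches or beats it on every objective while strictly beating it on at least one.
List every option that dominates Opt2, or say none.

Opt5

Opt5: distance 257≤485, time 3.0≤9.5, tolls 6≤9, fuel 29≤53 — dominates Opt2.
Others (Opt1, Opt3, Opt4) are each worse than Opt2 on at least one objective.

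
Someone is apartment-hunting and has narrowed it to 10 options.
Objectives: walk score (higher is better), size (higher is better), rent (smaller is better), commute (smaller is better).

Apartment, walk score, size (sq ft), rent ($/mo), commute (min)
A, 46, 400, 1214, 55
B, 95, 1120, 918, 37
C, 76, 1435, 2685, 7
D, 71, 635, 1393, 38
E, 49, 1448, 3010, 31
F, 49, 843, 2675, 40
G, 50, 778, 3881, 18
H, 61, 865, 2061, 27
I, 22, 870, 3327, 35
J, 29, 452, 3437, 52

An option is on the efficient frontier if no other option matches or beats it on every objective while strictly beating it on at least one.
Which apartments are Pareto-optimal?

A: dominated by B (walk score 95≥46, size 1120≥400, rent 918≤1214, commute 37≤55).
B: not dominated (best walk score).
C: not dominated (best commute).
D: dominated by B (walk score 95≥71, size 1120≥635, rent 918≤1393, commute 37≤38).
E: not dominated (best size).
F: dominated by B (walk score 95≥49, size 1120≥843, rent 918≤2675, commute 37≤40).
G: dominated by C (walk score 76≥50, size 1435≥778, rent 2685≤3881, commute 7≤18).
H: not dominated.
I: dominated by C (walk score 76≥22, size 1435≥870, rent 2685≤3327, commute 7≤35).
J: dominated by B (walk score 95≥29, size 1120≥452, rent 918≤3437, commute 37≤52).

B, C, E, H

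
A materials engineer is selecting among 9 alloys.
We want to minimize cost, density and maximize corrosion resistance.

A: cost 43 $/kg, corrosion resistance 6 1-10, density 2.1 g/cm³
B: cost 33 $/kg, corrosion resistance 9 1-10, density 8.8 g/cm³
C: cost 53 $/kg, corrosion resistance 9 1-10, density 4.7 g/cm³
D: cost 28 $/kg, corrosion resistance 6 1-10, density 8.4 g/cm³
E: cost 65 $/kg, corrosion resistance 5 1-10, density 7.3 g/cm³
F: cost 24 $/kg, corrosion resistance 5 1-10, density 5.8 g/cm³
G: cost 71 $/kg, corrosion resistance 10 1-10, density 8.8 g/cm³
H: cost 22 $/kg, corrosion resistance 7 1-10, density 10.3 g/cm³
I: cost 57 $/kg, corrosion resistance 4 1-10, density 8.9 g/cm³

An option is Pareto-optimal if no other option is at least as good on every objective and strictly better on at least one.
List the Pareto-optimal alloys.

A: not dominated (best density).
B: not dominated.
C: not dominated.
D: not dominated.
E: dominated by A (cost 43≤65, corrosion resistance 6≥5, density 2.1≤7.3).
F: not dominated.
G: not dominated (best corrosion resistance).
H: not dominated (best cost).
I: dominated by A (cost 43≤57, corrosion resistance 6≥4, density 2.1≤8.9).

A, B, C, D, F, G, H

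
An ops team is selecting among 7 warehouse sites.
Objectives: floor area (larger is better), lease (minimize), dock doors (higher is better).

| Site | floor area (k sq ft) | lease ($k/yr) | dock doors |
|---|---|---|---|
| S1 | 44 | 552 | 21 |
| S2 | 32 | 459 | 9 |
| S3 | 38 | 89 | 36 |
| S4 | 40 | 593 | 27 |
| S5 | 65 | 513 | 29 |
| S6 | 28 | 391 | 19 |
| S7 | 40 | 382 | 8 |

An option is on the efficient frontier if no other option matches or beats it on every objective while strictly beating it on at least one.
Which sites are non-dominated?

S3, S5, S7

S1: dominated by S5 (floor area 65≥44, lease 513≤552, dock doors 29≥21).
S2: dominated by S3 (floor area 38≥32, lease 89≤459, dock doors 36≥9).
S3: not dominated (best lease).
S4: dominated by S5 (floor area 65≥40, lease 513≤593, dock doors 29≥27).
S5: not dominated (best floor area).
S6: dominated by S3 (floor area 38≥28, lease 89≤391, dock doors 36≥19).
S7: not dominated.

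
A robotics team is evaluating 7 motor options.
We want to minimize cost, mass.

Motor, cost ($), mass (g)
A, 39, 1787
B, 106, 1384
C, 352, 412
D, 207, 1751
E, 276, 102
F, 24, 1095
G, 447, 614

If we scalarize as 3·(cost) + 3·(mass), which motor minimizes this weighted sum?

A: 3·39 + 3·1787 = 5478
B: 3·106 + 3·1384 = 4470
C: 3·352 + 3·412 = 2292
D: 3·207 + 3·1751 = 5874
E: 3·276 + 3·102 = 1134
F: 3·24 + 3·1095 = 3357
G: 3·447 + 3·614 = 3183
Lowest: E at 1134.

E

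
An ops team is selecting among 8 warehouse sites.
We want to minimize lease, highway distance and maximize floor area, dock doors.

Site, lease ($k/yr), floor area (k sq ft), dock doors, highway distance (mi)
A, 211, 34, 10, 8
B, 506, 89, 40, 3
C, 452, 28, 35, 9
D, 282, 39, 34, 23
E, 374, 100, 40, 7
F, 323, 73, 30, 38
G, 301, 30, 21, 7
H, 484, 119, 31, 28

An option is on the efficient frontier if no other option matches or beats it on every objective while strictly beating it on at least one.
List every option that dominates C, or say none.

E

E: lease 374≤452, floor area 100≥28, dock doors 40≥35, highway distance 7≤9 — dominates C.
Others (A, B, D, F, G, H) are each worse than C on at least one objective.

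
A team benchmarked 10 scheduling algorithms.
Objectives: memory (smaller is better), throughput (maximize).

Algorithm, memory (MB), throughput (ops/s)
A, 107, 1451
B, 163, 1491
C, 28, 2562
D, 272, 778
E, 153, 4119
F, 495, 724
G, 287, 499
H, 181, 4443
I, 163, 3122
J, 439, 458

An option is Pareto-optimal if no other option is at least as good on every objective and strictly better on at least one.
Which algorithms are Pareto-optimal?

A: dominated by C (memory 28≤107, throughput 2562≥1451).
B: dominated by C (memory 28≤163, throughput 2562≥1491).
C: not dominated (best memory).
D: dominated by A (memory 107≤272, throughput 1451≥778).
E: not dominated.
F: dominated by A (memory 107≤495, throughput 1451≥724).
G: dominated by A (memory 107≤287, throughput 1451≥499).
H: not dominated (best throughput).
I: dominated by E (memory 153≤163, throughput 4119≥3122).
J: dominated by A (memory 107≤439, throughput 1451≥458).

C, E, H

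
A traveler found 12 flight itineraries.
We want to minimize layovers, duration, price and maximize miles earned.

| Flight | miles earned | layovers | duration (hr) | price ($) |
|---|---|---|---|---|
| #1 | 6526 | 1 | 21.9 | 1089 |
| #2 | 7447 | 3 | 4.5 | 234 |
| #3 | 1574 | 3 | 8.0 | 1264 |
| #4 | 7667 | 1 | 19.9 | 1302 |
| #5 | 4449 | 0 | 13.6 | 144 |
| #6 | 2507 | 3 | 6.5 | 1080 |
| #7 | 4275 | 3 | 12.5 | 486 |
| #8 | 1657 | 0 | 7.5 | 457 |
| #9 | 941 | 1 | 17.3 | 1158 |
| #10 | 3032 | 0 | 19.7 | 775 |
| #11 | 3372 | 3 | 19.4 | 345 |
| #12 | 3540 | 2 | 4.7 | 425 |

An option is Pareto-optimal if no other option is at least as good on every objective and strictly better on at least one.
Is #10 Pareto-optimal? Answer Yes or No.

#5 vs #10: miles earned 4449≥3032, layovers 0≤0, duration 13.6≤19.7, price 144≤775 — #5 is at least as good on every objective and strictly better on at least one, so #5 dominates #10.

No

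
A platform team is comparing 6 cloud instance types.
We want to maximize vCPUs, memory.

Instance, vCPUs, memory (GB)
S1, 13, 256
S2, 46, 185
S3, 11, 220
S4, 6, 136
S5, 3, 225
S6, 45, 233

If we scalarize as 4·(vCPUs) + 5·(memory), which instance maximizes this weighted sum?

S6

S1: 4·13 + 5·256 = 1332
S2: 4·46 + 5·185 = 1109
S3: 4·11 + 5·220 = 1144
S4: 4·6 + 5·136 = 704
S5: 4·3 + 5·225 = 1137
S6: 4·45 + 5·233 = 1345
Highest: S6 at 1345.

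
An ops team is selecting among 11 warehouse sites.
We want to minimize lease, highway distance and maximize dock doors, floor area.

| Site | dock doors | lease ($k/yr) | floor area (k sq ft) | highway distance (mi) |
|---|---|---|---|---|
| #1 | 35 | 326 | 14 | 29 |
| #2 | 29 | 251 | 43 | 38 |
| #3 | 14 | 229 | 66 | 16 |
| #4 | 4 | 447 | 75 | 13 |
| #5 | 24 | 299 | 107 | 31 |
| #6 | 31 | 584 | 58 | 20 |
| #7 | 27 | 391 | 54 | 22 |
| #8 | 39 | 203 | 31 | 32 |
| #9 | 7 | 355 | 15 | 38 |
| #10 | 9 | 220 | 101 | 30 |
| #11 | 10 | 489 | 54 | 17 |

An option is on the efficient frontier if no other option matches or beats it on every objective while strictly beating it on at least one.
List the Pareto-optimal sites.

#1: not dominated.
#2: not dominated.
#3: not dominated.
#4: not dominated (best highway distance).
#5: not dominated (best floor area).
#6: not dominated.
#7: not dominated.
#8: not dominated (best dock doors).
#9: dominated by #2 (dock doors 29≥7, lease 251≤355, floor area 43≥15, highway distance 38≤38).
#10: not dominated.
#11: dominated by #3 (dock doors 14≥10, lease 229≤489, floor area 66≥54, highway distance 16≤17).

#1, #2, #3, #4, #5, #6, #7, #8, #10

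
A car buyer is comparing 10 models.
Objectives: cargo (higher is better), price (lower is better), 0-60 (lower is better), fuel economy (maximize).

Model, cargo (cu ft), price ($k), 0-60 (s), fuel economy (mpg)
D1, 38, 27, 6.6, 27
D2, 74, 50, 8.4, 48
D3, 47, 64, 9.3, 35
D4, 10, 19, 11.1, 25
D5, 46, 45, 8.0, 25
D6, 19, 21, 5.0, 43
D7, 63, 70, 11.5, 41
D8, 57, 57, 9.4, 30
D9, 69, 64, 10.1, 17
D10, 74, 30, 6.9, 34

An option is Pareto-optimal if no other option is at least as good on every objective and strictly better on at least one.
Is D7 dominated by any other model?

D2 vs D7: cargo 74≥63, price 50≤70, 0-60 8.4≤11.5, fuel economy 48≥41 — D2 is at least as good on every objective and strictly better on at least one, so D2 dominates D7.

Yes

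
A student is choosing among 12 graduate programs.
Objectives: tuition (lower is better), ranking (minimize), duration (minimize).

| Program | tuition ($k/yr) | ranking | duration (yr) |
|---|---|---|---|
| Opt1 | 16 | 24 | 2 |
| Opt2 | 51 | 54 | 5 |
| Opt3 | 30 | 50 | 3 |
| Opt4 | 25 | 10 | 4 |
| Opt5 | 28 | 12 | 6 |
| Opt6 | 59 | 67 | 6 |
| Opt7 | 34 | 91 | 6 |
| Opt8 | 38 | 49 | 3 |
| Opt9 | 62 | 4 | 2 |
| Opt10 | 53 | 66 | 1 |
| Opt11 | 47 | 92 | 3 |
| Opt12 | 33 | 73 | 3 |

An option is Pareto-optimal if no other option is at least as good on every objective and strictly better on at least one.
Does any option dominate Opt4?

No

Opt1: worse on ranking (24 vs 10).
Opt2: worse on tuition (51 vs 25).
Opt3: worse on tuition (30 vs 25).
Opt5: worse on tuition (28 vs 25).
Opt6: worse on tuition (59 vs 25).
Opt7: worse on tuition (34 vs 25).
Opt8: worse on tuition (38 vs 25).
Opt9: worse on tuition (62 vs 25).
Opt10: worse on tuition (53 vs 25).
Opt11: worse on tuition (47 vs 25).
Opt12: worse on tuition (33 vs 25).
No option is at least as good as Opt4 on every objective and strictly better on one.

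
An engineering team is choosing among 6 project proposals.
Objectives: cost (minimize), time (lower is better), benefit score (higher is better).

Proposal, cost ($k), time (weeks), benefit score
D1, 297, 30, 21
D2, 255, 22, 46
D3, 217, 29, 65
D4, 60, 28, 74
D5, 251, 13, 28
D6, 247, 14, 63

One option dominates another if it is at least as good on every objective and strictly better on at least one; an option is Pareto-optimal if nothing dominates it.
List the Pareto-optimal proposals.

D4, D5, D6

D1: dominated by D2 (cost 255≤297, time 22≤30, benefit score 46≥21).
D2: dominated by D6 (cost 247≤255, time 14≤22, benefit score 63≥46).
D3: dominated by D4 (cost 60≤217, time 28≤29, benefit score 74≥65).
D4: not dominated (best cost).
D5: not dominated (best time).
D6: not dominated.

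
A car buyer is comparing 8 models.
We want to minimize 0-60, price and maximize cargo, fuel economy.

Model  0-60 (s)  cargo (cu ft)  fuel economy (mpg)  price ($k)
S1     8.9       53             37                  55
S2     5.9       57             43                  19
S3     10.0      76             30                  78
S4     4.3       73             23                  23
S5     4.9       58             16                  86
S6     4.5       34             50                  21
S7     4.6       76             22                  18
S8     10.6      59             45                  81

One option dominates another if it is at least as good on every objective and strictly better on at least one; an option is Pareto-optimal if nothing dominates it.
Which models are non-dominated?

S1: dominated by S2 (0-60 5.9≤8.9, cargo 57≥53, fuel economy 43≥37, price 19≤55).
S2: not dominated.
S3: not dominated.
S4: not dominated (best 0-60).
S5: dominated by S4 (0-60 4.3≤4.9, cargo 73≥58, fuel economy 23≥16, price 23≤86).
S6: not dominated (best fuel economy).
S7: not dominated (best price).
S8: not dominated.

S2, S3, S4, S6, S7, S8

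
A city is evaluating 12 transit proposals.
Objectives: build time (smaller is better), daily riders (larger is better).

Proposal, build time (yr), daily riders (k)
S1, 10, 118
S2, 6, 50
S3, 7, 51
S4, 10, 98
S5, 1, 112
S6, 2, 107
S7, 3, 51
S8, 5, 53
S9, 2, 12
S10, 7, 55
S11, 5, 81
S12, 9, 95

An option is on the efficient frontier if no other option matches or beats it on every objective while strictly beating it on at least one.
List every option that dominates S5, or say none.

S1: worse on build time (10 vs 1).
S2: worse on build time (6 vs 1).
S3: worse on build time (7 vs 1).
S4: worse on build time (10 vs 1).
S6: worse on build time (2 vs 1).
S7: worse on build time (3 vs 1).
S8: worse on build time (5 vs 1).
S9: worse on build time (2 vs 1).
S10: worse on build time (7 vs 1).
S11: worse on build time (5 vs 1).
S12: worse on build time (9 vs 1).
No option dominates S5.

none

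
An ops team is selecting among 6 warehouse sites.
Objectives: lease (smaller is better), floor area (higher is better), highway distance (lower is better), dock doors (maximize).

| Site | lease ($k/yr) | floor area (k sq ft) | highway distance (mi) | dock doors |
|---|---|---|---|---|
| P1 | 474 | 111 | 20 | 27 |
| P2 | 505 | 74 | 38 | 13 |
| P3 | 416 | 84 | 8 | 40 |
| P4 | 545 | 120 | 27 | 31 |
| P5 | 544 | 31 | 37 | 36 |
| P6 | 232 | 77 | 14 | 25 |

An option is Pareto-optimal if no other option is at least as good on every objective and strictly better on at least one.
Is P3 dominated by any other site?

No

P1: worse on lease (474 vs 416).
P2: worse on lease (505 vs 416).
P4: worse on lease (545 vs 416).
P5: worse on lease (544 vs 416).
P6: worse on floor area (77 vs 84).
No option is at least as good as P3 on every objective and strictly better on one.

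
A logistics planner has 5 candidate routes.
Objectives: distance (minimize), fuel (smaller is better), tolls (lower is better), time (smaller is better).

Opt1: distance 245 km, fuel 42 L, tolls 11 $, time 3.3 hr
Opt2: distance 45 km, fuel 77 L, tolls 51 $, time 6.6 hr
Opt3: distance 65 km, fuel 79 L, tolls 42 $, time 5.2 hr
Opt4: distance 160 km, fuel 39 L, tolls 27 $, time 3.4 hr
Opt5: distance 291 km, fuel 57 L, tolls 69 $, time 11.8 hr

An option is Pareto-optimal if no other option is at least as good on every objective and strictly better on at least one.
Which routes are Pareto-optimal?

Opt1, Opt2, Opt3, Opt4

Opt1: not dominated (best tolls).
Opt2: not dominated (best distance).
Opt3: not dominated.
Opt4: not dominated (best fuel).
Opt5: dominated by Opt1 (distance 245≤291, fuel 42≤57, tolls 11≤69, time 3.3≤11.8).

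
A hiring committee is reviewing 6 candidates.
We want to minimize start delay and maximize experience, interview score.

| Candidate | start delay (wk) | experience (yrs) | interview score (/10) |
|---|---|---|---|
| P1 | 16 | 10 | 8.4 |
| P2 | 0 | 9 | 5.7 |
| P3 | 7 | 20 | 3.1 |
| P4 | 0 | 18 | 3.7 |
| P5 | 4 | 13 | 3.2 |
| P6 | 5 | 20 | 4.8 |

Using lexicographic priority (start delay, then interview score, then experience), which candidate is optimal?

First minimize start delay: best is 0, kept {P2, P4}.
Then maximize interview score: best is 5.7, kept {P2}.

P2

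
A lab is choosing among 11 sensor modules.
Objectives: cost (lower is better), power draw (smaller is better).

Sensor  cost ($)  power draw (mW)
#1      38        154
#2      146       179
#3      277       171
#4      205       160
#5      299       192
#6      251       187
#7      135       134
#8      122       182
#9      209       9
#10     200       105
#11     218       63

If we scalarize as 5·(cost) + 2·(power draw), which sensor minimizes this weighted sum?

#1

#1: 5·38 + 2·154 = 498
#2: 5·146 + 2·179 = 1088
#3: 5·277 + 2·171 = 1727
#4: 5·205 + 2·160 = 1345
#5: 5·299 + 2·192 = 1879
#6: 5·251 + 2·187 = 1629
#7: 5·135 + 2·134 = 943
#8: 5·122 + 2·182 = 974
#9: 5·209 + 2·9 = 1063
#10: 5·200 + 2·105 = 1210
#11: 5·218 + 2·63 = 1216
Lowest: #1 at 498.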